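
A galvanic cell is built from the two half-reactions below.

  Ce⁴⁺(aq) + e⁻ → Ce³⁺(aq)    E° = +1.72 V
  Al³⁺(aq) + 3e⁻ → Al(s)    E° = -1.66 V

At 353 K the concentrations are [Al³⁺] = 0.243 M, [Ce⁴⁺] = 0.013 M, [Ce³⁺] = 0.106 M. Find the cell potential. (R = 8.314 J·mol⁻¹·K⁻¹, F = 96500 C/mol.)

3.33 V

The Ce⁴⁺/Ce³⁺ couple has the higher reduction potential and acts as the cathode, so E°_cell = +1.72 − (-1.66) = 3.38 V.
Balancing electrons gives n = 3; the reaction quotient is Q = [Al³⁺]·[Ce³⁺]^3/[Ce⁴⁺]^3 = 132.
E = E° − (RT/nF) ln Q = 3.38 − (8.314×353)/(3×96500) × (4.881) = 3.380 − 0.049 = 3.331 V.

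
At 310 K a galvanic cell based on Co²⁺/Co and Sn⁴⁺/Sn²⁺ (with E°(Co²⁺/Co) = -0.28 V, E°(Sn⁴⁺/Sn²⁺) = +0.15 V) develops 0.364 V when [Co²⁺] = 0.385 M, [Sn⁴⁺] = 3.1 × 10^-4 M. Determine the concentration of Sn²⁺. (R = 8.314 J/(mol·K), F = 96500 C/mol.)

From the Nernst equation, ln Q = nF(E° − E)/RT = 2×96500×(0.43 − 0.364)/(8.314×310) = 4.942, so Q = 140.
With Q = [Co²⁺]·[Sn²⁺]/[Sn⁴⁺] and the known concentrations, [Sn²⁺] in the numerator gives [Sn²⁺] = 0.11 M.

0.11 M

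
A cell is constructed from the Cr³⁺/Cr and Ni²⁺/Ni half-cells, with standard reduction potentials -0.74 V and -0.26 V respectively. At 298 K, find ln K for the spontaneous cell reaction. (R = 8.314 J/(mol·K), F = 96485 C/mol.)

ln K = 112.2

E°_cell = -0.26 − (-0.74) = 0.48 V, with n = 6 electrons transferred.
At equilibrium E = 0, so the Nernst equation gives ln K = nFE°/RT = (6)(96485)(0.48)/((8.314)(298)) = 112.16.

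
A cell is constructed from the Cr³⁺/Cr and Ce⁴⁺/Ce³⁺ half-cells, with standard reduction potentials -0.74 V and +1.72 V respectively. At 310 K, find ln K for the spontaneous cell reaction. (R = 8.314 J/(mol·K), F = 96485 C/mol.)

E°_cell = +1.72 − (-0.74) = 2.46 V, with n = 3 electrons transferred.
At equilibrium E = 0, so the Nernst equation gives ln K = nFE°/RT = (3)(96485)(2.46)/((8.314)(310)) = 276.28.

ln K = 276.3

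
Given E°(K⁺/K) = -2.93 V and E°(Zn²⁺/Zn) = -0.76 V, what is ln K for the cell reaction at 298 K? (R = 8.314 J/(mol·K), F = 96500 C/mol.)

ln K = 169.0

E°_cell = -0.76 − (-2.93) = 2.17 V, with n = 2 electrons transferred.
At equilibrium E = 0, so the Nernst equation gives ln K = nFE°/RT = (2)(96500)(2.17)/((8.314)(298)) = 169.04.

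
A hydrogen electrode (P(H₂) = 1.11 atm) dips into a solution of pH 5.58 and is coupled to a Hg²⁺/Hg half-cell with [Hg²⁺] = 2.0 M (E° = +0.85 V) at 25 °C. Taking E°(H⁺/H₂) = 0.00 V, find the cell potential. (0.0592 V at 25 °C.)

1.19 V

The Hg²⁺/Hg couple is the cathode, so E°_cell = 0.85 V; n = 2.
[H⁺] = 10^(−5.58) = 2.6 × 10^-6 M, and Q = [H⁺]^2 / ([Hg²⁺]·P(H₂)) = 3.12 × 10^-12.
E = E° − (0.0592/2) log Q = 0.85 − (0.0592/2)(-11.506) = 1.191 V.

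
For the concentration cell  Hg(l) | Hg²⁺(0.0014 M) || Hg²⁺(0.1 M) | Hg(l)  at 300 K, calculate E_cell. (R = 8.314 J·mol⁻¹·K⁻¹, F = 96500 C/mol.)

0.055 V

Both half-cells are Hg²⁺/Hg, so E°_cell = 0. The concentrated side is the cathode; the cell reaction moves Hg²⁺ from high to low concentration with n = 2.
Q = [Hg²⁺]_dilute/[Hg²⁺]_conc = 0.0014/0.1 = 0.0140.
E = 0 − (RT/nF) ln Q = −((8.314×300)/(2×96500))(-4.269) = 0.0552 V.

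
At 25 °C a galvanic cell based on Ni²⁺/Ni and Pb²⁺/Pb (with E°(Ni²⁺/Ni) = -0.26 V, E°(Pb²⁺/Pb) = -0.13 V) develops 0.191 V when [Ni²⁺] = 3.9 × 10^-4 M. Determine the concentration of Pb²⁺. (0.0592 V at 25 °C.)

0.045 M

From the Nernst equation, log Q = n(E° − E)/0.0592 = 2(0.13 − 0.191)/0.0592 = -2.061, so Q = 0.00869.
With Q = [Ni²⁺]/[Pb²⁺] and the known concentrations, [Pb²⁺] in the denominator gives [Pb²⁺] = 0.045 M.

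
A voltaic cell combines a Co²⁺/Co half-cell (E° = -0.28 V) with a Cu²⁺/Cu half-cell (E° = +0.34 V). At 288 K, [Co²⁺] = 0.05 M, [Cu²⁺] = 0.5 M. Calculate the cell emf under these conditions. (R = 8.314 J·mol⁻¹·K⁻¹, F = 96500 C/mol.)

The Cu²⁺/Cu couple has the higher reduction potential and acts as the cathode, so E°_cell = +0.34 − (-0.28) = 0.62 V.
Balancing electrons gives n = 2; the reaction quotient is Q = [Co²⁺]/[Cu²⁺] = 0.100.
E = E° − (RT/nF) ln Q = 0.62 − (8.314×288)/(2×96500) × (-2.303) = 0.620 + 0.029 = 0.649 V.

0.649 V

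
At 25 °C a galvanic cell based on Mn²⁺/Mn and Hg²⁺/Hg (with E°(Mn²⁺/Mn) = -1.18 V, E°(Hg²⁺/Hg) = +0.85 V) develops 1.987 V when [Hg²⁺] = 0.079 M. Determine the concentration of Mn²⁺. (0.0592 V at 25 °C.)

From the Nernst equation, log Q = n(E° − E)/0.0592 = 2(2.03 − 1.987)/0.0592 = 1.453, so Q = 28.4.
With Q = [Mn²⁺]/[Hg²⁺] and the known concentrations, [Mn²⁺] in the numerator gives [Mn²⁺] = 2.2 M.

2.2 M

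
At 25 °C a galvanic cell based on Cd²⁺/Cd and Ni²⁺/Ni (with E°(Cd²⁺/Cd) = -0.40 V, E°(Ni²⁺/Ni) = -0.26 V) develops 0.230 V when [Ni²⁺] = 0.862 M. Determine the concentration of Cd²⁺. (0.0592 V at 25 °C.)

From the Nernst equation, log Q = n(E° − E)/0.0592 = 2(0.14 − 0.230)/0.0592 = -3.041, so Q = 9.11 × 10^-4.
With Q = [Cd²⁺]/[Ni²⁺] and the known concentrations, [Cd²⁺] in the numerator gives [Cd²⁺] = 7.9 × 10^-4 M.

7.9 × 10^-4 M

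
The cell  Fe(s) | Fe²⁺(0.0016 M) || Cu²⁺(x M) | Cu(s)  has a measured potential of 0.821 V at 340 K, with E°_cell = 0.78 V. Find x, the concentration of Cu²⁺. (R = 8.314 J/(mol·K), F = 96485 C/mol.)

0.026 M

From the Nernst equation, ln Q = nF(E° − E)/RT = 2×96485×(0.78 − 0.821)/(8.314×340) = -2.799, so Q = 0.0609.
With Q = [Fe²⁺]/[Cu²⁺] and the known concentrations, [Cu²⁺] in the denominator gives [Cu²⁺] = 0.026 M.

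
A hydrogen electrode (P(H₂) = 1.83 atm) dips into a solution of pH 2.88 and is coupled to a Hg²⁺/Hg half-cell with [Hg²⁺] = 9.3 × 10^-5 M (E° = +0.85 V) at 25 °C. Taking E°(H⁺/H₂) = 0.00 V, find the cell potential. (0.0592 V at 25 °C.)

The Hg²⁺/Hg couple is the cathode, so E°_cell = 0.85 V; n = 2.
[H⁺] = 10^(−2.88) = 0.0013 M, and Q = [H⁺]^2 / ([Hg²⁺]·P(H₂)) = 0.0102.
E = E° − (0.0592/2) log Q = 0.85 − (0.0592/2)(-1.991) = 0.909 V.

0.91 V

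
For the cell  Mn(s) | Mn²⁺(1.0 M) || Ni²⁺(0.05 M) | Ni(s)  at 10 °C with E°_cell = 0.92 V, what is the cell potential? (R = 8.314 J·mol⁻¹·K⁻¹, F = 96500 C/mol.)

0.883 V

Balancing electrons gives n = 2; the reaction quotient is Q = [Mn²⁺]/[Ni²⁺] = 20.0.
E = E° − (RT/nF) ln Q = 0.92 − (8.314×283)/(2×96500) × (2.996) = 0.920 − 0.037 = 0.883 V.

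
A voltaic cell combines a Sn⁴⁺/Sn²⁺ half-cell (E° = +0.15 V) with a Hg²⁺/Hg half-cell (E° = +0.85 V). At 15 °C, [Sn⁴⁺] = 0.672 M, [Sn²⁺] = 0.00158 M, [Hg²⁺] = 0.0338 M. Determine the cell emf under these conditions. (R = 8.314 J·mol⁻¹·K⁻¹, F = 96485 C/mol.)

The Hg²⁺/Hg couple has the higher reduction potential and acts as the cathode, so E°_cell = +0.85 − (+0.15) = 0.70 V.
Balancing electrons gives n = 2; the reaction quotient is Q = [Sn⁴⁺]/([Sn²⁺]·[Hg²⁺]) = 1.26 × 10^4.
E = E° − (RT/nF) ln Q = 0.70 − (8.314×288)/(2×96485) × (9.440) = 0.700 − 0.117 = 0.583 V.

0.583 V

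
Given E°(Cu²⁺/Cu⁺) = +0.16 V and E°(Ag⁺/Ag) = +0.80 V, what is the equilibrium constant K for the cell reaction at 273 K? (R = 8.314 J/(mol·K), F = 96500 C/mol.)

E°_cell = +0.80 − (+0.16) = 0.64 V, with n = 1 electron transferred.
At equilibrium E = 0, so the Nernst equation gives ln K = nFE°/RT = (1)(96500)(0.64)/((8.314)(273)) = 27.21.
K = e^27.21 = 6.6 × 10^11.

6.6 × 10^11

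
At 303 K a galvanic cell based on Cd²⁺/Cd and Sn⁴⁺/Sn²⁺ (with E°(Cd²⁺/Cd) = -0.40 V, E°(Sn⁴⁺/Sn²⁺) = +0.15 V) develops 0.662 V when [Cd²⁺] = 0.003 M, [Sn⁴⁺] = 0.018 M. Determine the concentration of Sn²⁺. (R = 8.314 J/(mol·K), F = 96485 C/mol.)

From the Nernst equation, ln Q = nF(E° − E)/RT = 2×96485×(0.55 − 0.662)/(8.314×303) = -8.579, so Q = 1.88 × 10^-4.
With Q = [Cd²⁺]·[Sn²⁺]/[Sn⁴⁺] and the known concentrations, [Sn²⁺] in the numerator gives [Sn²⁺] = 0.0011 M.

0.0011 M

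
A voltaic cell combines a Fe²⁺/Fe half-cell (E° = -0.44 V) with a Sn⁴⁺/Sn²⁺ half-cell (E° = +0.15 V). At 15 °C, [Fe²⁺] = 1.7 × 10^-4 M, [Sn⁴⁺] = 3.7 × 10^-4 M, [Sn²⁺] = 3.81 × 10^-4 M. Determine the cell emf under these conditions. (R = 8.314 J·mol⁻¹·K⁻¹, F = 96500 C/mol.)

The Sn⁴⁺/Sn²⁺ couple has the higher reduction potential and acts as the cathode, so E°_cell = +0.15 − (-0.44) = 0.59 V.
Balancing electrons gives n = 2; the reaction quotient is Q = [Fe²⁺]·[Sn²⁺]/[Sn⁴⁺] = 1.75 × 10^-4.
E = E° − (RT/nF) ln Q = 0.59 − (8.314×288)/(2×96500) × (-8.650) = 0.590 + 0.107 = 0.697 V.

0.697 V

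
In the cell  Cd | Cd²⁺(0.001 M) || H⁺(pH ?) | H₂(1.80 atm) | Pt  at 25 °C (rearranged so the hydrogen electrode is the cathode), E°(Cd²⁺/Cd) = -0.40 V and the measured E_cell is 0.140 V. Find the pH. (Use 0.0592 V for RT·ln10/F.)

E°_cell = 0.40 V and n = 2.
log Q = n(E° − E)/0.0592 = 2×(0.40 − 0.140)/0.0592 = 8.784.
With Q = [Cd²⁺]·P(H₂) / [H⁺]^2, solving for [H⁺] gives log[H⁺] = -5.764, so pH = 5.76.

pH = 5.76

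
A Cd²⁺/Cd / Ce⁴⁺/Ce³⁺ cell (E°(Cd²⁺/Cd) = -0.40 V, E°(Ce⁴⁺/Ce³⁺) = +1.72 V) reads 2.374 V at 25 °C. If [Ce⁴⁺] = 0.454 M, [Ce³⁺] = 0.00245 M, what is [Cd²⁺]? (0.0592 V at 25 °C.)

From the Nernst equation, log Q = n(E° − E)/0.0592 = 2(2.12 − 2.374)/0.0592 = -8.581, so Q = 2.62 × 10^-9.
With Q = [Cd²⁺]·[Ce³⁺]^2/[Ce⁴⁺]^2 and the known concentrations, [Cd²⁺] in the numerator gives [Cd²⁺] = 9 × 10^-5 M.

9 × 10^-5 M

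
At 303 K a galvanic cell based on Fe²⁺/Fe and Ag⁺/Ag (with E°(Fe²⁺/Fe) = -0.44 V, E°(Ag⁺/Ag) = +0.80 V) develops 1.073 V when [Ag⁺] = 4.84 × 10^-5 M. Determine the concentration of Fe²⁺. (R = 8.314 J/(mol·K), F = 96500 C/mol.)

From the Nernst equation, ln Q = nF(E° − E)/RT = 2×96500×(1.24 − 1.073)/(8.314×303) = 12.794, so Q = 3.6 × 10^5.
With Q = [Fe²⁺]/[Ag⁺]^2 and the known concentrations, [Fe²⁺] in the numerator gives [Fe²⁺] = 8.4 × 10^-4 M.

8.4 × 10^-4 M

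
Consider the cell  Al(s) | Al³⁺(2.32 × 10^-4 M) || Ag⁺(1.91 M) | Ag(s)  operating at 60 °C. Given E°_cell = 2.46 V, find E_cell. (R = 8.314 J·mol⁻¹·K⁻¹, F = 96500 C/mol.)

Balancing electrons gives n = 3; the reaction quotient is Q = [Al³⁺]/[Ag⁺]^3 = 3.33 × 10^-5.
E = E° − (RT/nF) ln Q = 2.46 − (8.314×333)/(3×96500) × (-10.310) = 2.460 + 0.099 = 2.559 V.

2.56 V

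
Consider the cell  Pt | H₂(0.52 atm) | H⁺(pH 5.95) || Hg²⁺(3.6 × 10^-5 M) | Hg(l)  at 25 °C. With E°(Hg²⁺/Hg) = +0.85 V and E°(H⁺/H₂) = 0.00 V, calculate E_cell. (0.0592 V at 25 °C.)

The Hg²⁺/Hg couple is the cathode, so E°_cell = 0.85 V; n = 2.
[H⁺] = 10^(−5.95) = 1.1 × 10^-6 M, and Q = [H⁺]^2 / ([Hg²⁺]·P(H₂)) = 6.73 × 10^-8.
E = E° − (0.0592/2) log Q = 0.85 − (0.0592/2)(-7.172) = 1.062 V.

1.06 V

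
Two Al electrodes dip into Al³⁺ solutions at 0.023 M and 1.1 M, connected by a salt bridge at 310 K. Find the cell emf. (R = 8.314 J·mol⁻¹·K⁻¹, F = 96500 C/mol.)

Both half-cells are Al³⁺/Al, so E°_cell = 0. The concentrated side is the cathode; the cell reaction moves Al³⁺ from high to low concentration with n = 3.
Q = [Al³⁺]_dilute/[Al³⁺]_conc = 0.023/1.1 = 0.0209.
E = 0 − (RT/nF) ln Q = −((8.314×310)/(3×96500))(-3.868) = 0.0344 V.

0.034 V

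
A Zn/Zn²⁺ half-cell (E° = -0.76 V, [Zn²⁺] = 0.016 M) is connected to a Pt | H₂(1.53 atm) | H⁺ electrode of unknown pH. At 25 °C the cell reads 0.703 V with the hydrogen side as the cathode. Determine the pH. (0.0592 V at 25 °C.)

pH = 1.77

E°_cell = 0.76 V and n = 2.
log Q = n(E° − E)/0.0592 = 2×(0.76 − 0.703)/0.0592 = 1.926.
With Q = [Zn²⁺]·P(H₂) / [H⁺]^2, solving for [H⁺] gives log[H⁺] = -1.768, so pH = 1.77.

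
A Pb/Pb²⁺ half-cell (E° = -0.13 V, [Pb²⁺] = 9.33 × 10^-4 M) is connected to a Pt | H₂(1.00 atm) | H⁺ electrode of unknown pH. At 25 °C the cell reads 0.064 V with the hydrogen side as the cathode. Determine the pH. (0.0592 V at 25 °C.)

pH = 2.63

E°_cell = 0.13 V and n = 2.
log Q = n(E° − E)/0.0592 = 2×(0.13 − 0.064)/0.0592 = 2.230.
With Q = [Pb²⁺]·P(H₂) / [H⁺]^2, solving for [H⁺] gives log[H⁺] = -2.630, so pH = 2.63.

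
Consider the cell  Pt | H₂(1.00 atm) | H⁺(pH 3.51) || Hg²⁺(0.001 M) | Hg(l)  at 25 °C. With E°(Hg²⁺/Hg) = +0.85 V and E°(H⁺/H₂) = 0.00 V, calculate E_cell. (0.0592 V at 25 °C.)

The Hg²⁺/Hg couple is the cathode, so E°_cell = 0.85 V; n = 2.
[H⁺] = 10^(−3.51) = 3.1 × 10^-4 M, and Q = [H⁺]^2 / ([Hg²⁺]·P(H₂)) = 9.55 × 10^-5.
E = E° − (0.0592/2) log Q = 0.85 − (0.0592/2)(-4.020) = 0.969 V.

0.97 V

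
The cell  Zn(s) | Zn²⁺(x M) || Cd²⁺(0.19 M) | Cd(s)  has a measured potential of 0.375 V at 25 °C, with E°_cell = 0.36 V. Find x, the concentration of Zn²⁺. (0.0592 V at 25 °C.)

0.059 M

From the Nernst equation, log Q = n(E° − E)/0.0592 = 2(0.36 − 0.375)/0.0592 = -0.507, so Q = 0.311.
With Q = [Zn²⁺]/[Cd²⁺] and the known concentrations, [Zn²⁺] in the numerator gives [Zn²⁺] = 0.059 M.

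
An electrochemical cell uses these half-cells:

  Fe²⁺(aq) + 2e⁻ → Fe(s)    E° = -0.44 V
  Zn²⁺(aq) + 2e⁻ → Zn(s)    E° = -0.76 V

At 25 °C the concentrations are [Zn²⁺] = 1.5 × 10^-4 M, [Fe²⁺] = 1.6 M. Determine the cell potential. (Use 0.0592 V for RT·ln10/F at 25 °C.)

0.439 V

The Fe²⁺/Fe couple has the higher reduction potential and acts as the cathode, so E°_cell = -0.44 − (-0.76) = 0.32 V.
Balancing electrons gives n = 2; the reaction quotient is Q = [Zn²⁺]/[Fe²⁺] = 9.37 × 10^-5.
At 25 °C, E = E° − (0.0592/n) log Q = 0.32 − (0.0592/2)(-4.028) = 0.320 + 0.119 = 0.439 V.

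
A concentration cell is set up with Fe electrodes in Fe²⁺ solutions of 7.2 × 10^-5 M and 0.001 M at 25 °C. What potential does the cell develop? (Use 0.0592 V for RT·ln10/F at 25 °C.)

0.034 V

Both half-cells are Fe²⁺/Fe, so E°_cell = 0. The concentrated side is the cathode; the cell reaction moves Fe²⁺ from high to low concentration with n = 2.
Q = [Fe²⁺]_dilute/[Fe²⁺]_conc = 7.2 × 10^-5/0.001 = 0.0720.
E = 0 − (0.0592/2) log Q = −(0.0592/2)(-1.143) = 0.0338 V.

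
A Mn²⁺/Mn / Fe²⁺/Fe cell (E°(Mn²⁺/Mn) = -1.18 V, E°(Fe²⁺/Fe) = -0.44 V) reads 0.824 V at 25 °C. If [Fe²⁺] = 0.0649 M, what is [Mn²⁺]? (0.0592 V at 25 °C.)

From the Nernst equation, log Q = n(E° − E)/0.0592 = 2(0.74 − 0.824)/0.0592 = -2.838, so Q = 0.00145.
With Q = [Mn²⁺]/[Fe²⁺] and the known concentrations, [Mn²⁺] in the numerator gives [Mn²⁺] = 9.4 × 10^-5 M.

9.4 × 10^-5 M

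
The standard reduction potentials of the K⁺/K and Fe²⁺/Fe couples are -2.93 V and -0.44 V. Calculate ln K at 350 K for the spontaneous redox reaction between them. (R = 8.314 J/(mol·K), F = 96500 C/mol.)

E°_cell = -0.44 − (-2.93) = 2.49 V, with n = 2 electrons transferred.
At equilibrium E = 0, so the Nernst equation gives ln K = nFE°/RT = (2)(96500)(2.49)/((8.314)(350)) = 165.15.

ln K = 165.2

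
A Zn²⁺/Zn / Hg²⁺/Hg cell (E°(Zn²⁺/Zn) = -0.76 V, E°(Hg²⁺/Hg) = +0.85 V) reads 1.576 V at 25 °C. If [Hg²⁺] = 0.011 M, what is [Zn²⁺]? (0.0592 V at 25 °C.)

From the Nernst equation, log Q = n(E° − E)/0.0592 = 2(1.61 − 1.576)/0.0592 = 1.149, so Q = 14.1.
With Q = [Zn²⁺]/[Hg²⁺] and the known concentrations, [Zn²⁺] in the numerator gives [Zn²⁺] = 0.15 M.

0.15 M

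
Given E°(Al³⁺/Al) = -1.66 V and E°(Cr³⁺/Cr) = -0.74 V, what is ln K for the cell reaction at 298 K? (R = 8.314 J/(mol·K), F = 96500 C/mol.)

E°_cell = -0.74 − (-1.66) = 0.92 V, with n = 3 electrons transferred.
At equilibrium E = 0, so the Nernst equation gives ln K = nFE°/RT = (3)(96500)(0.92)/((8.314)(298)) = 107.50.

ln K = 107.5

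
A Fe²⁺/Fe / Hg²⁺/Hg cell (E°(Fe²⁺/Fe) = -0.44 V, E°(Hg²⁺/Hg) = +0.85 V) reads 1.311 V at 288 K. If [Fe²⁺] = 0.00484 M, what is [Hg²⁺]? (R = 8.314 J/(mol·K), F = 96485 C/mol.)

From the Nernst equation, ln Q = nF(E° − E)/RT = 2×96485×(1.29 − 1.311)/(8.314×288) = -1.692, so Q = 0.184.
With Q = [Fe²⁺]/[Hg²⁺] and the known concentrations, [Hg²⁺] in the denominator gives [Hg²⁺] = 0.026 M.

0.026 M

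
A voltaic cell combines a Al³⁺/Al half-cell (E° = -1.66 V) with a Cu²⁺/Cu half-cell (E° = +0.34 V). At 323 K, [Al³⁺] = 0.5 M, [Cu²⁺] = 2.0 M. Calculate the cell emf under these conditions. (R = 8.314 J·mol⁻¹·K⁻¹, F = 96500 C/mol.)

2.02 V

The Cu²⁺/Cu couple has the higher reduction potential and acts as the cathode, so E°_cell = +0.34 − (-1.66) = 2.00 V.
Balancing electrons gives n = 6; the reaction quotient is Q = [Al³⁺]^2/[Cu²⁺]^3 = 0.0312.
E = E° − (RT/nF) ln Q = 2.00 − (8.314×323)/(6×96500) × (-3.466) = 2.000 + 0.016 = 2.016 V.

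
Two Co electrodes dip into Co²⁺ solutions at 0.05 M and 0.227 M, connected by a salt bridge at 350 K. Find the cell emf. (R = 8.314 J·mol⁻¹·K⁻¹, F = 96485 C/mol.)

Both half-cells are Co²⁺/Co, so E°_cell = 0. The concentrated side is the cathode; the cell reaction moves Co²⁺ from high to low concentration with n = 2.
Q = [Co²⁺]_dilute/[Co²⁺]_conc = 0.05/0.227 = 0.220.
E = 0 − (RT/nF) ln Q = −((8.314×350)/(2×96485))(-1.513) = 0.0228 V.

0.023 V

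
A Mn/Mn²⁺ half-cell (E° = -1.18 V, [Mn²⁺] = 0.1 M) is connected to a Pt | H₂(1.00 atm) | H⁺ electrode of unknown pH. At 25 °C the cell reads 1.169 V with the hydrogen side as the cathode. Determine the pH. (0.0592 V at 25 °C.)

E°_cell = 1.18 V and n = 2.
log Q = n(E° − E)/0.0592 = 2×(1.18 − 1.169)/0.0592 = 0.372.
With Q = [Mn²⁺]·P(H₂) / [H⁺]^2, solving for [H⁺] gives log[H⁺] = -0.686, so pH = 0.69.

pH = 0.69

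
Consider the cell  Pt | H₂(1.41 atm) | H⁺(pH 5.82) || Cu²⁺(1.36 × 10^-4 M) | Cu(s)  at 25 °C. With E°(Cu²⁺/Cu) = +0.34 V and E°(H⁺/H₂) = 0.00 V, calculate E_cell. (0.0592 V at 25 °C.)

The Cu²⁺/Cu couple is the cathode, so E°_cell = 0.34 V; n = 2.
[H⁺] = 10^(−5.82) = 1.5 × 10^-6 M, and Q = [H⁺]^2 / ([Cu²⁺]·P(H₂)) = 1.19 × 10^-8.
E = E° − (0.0592/2) log Q = 0.34 − (0.0592/2)(-7.923) = 0.575 V.

0.57 V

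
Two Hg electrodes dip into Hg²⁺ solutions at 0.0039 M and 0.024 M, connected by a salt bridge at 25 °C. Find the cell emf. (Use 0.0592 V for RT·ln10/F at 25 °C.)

0.023 V

Both half-cells are Hg²⁺/Hg, so E°_cell = 0. The concentrated side is the cathode; the cell reaction moves Hg²⁺ from high to low concentration with n = 2.
Q = [Hg²⁺]_dilute/[Hg²⁺]_conc = 0.0039/0.024 = 0.162.
E = 0 − (0.0592/2) log Q = −(0.0592/2)(-0.789) = 0.0234 V.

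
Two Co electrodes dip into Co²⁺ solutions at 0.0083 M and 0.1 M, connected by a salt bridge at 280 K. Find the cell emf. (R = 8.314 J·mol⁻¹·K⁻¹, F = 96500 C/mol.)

Both half-cells are Co²⁺/Co, so E°_cell = 0. The concentrated side is the cathode; the cell reaction moves Co²⁺ from high to low concentration with n = 2.
Q = [Co²⁺]_dilute/[Co²⁺]_conc = 0.0083/0.1 = 0.0830.
E = 0 − (RT/nF) ln Q = −((8.314×280)/(2×96500))(-2.489) = 0.0300 V.

0.030 V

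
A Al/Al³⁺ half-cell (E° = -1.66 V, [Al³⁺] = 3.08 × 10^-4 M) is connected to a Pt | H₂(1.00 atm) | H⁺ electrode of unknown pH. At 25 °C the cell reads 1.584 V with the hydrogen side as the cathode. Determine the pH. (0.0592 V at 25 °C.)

E°_cell = 1.66 V and n = 6.
log Q = n(E° − E)/0.0592 = 6×(1.66 − 1.584)/0.0592 = 7.703.
With Q = [Al³⁺]^2·P(H₂)^3 / [H⁺]^6, solving for [H⁺] gives log[H⁺] = -2.454, so pH = 2.45.

pH = 2.45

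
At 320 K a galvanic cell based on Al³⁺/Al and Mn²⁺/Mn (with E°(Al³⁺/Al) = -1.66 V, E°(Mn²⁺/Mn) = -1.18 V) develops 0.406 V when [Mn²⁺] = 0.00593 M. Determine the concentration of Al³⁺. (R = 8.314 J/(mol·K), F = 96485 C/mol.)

From the Nernst equation, ln Q = nF(E° − E)/RT = 6×96485×(0.48 − 0.406)/(8.314×320) = 16.102, so Q = 9.84 × 10^6.
With Q = [Al³⁺]^2/[Mn²⁺]^3 and the known concentrations, [Al³⁺]^2 in the numerator gives [Al³⁺] = 1.4 M.

1.4 M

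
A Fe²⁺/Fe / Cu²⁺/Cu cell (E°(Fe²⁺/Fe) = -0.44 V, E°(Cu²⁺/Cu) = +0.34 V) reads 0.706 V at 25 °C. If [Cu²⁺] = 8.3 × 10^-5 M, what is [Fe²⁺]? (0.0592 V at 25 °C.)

0.026 M

From the Nernst equation, log Q = n(E° − E)/0.0592 = 2(0.78 − 0.706)/0.0592 = 2.500, so Q = 316.
With Q = [Fe²⁺]/[Cu²⁺] and the known concentrations, [Fe²⁺] in the numerator gives [Fe²⁺] = 0.026 M.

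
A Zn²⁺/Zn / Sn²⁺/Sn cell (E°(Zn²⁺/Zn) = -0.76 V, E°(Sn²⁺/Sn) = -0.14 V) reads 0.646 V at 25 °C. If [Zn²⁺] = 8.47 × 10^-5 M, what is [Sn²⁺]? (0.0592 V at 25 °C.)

From the Nernst equation, log Q = n(E° − E)/0.0592 = 2(0.62 − 0.646)/0.0592 = -0.878, so Q = 0.132.
With Q = [Zn²⁺]/[Sn²⁺] and the known concentrations, [Sn²⁺] in the denominator gives [Sn²⁺] = 6.4 × 10^-4 M.

6.4 × 10^-4 M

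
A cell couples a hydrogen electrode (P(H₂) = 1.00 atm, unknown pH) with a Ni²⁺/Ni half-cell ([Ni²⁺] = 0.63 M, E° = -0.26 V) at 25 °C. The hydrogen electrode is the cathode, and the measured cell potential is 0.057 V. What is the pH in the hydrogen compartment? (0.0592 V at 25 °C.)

pH = 3.53

E°_cell = 0.26 V and n = 2.
log Q = n(E° − E)/0.0592 = 2×(0.26 − 0.057)/0.0592 = 6.858.
With Q = [Ni²⁺]·P(H₂) / [H⁺]^2, solving for [H⁺] gives log[H⁺] = -3.529, so pH = 3.53.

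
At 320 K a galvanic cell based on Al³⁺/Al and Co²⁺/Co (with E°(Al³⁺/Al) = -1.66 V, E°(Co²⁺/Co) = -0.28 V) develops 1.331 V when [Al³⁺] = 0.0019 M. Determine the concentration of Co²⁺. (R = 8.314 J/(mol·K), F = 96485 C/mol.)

4.4 × 10^-4 M

From the Nernst equation, ln Q = nF(E° − E)/RT = 6×96485×(1.38 − 1.331)/(8.314×320) = 10.662, so Q = 4.27 × 10^4.
With Q = [Al³⁺]^2/[Co²⁺]^3 and the known concentrations, [Co²⁺]^3 in the denominator gives [Co²⁺] = 4.4 × 10^-4 M.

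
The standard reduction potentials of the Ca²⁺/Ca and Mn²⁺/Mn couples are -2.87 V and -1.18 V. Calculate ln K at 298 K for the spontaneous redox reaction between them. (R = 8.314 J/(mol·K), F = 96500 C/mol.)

E°_cell = -1.18 − (-2.87) = 1.69 V, with n = 2 electrons transferred.
At equilibrium E = 0, so the Nernst equation gives ln K = nFE°/RT = (2)(96500)(1.69)/((8.314)(298)) = 131.65.

ln K = 131.6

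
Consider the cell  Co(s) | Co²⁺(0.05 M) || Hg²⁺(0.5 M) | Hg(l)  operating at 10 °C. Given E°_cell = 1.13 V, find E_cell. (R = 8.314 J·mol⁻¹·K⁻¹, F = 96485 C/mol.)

1.16 V

Balancing electrons gives n = 2; the reaction quotient is Q = [Co²⁺]/[Hg²⁺] = 0.100.
E = E° − (RT/nF) ln Q = 1.13 − (8.314×283)/(2×96485) × (-2.303) = 1.130 + 0.028 = 1.158 V.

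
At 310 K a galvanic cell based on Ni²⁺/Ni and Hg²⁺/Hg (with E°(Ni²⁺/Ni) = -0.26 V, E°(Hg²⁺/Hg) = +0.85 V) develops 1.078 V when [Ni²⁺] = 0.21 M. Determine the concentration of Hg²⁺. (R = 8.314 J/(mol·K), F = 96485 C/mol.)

0.019 M

From the Nernst equation, ln Q = nF(E° − E)/RT = 2×96485×(1.11 − 1.078)/(8.314×310) = 2.396, so Q = 11.0.
With Q = [Ni²⁺]/[Hg²⁺] and the known concentrations, [Hg²⁺] in the denominator gives [Hg²⁺] = 0.019 M.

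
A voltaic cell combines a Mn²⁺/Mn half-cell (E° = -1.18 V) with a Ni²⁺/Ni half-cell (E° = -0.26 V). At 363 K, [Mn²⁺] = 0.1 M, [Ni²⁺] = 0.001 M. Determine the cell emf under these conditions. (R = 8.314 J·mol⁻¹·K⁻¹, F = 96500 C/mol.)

The Ni²⁺/Ni couple has the higher reduction potential and acts as the cathode, so E°_cell = -0.26 − (-1.18) = 0.92 V.
Balancing electrons gives n = 2; the reaction quotient is Q = [Mn²⁺]/[Ni²⁺] = 100.
E = E° − (RT/nF) ln Q = 0.92 − (8.314×363)/(2×96500) × (4.605) = 0.920 − 0.072 = 0.848 V.

0.848 V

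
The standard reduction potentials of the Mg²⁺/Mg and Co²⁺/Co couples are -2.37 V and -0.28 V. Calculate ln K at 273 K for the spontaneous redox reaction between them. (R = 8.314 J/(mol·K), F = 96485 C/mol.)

ln K = 177.7

E°_cell = -0.28 − (-2.37) = 2.09 V, with n = 2 electrons transferred.
At equilibrium E = 0, so the Nernst equation gives ln K = nFE°/RT = (2)(96485)(2.09)/((8.314)(273)) = 177.69.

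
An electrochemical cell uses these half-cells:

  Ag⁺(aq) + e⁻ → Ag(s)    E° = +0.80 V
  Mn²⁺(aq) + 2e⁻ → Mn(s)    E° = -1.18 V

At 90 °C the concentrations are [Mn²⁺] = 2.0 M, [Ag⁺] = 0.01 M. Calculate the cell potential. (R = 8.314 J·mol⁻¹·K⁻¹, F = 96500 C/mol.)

1.83 V

The Ag⁺/Ag couple has the higher reduction potential and acts as the cathode, so E°_cell = +0.80 − (-1.18) = 1.98 V.
Balancing electrons gives n = 2; the reaction quotient is Q = [Mn²⁺]/[Ag⁺]^2 = 2 × 10^4.
E = E° − (RT/nF) ln Q = 1.98 − (8.314×363)/(2×96500) × (9.903) = 1.980 − 0.155 = 1.825 V.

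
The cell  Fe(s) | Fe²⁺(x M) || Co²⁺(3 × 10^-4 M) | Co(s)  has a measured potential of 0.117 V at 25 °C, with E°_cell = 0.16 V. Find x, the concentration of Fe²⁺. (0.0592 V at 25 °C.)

0.0085 M

From the Nernst equation, log Q = n(E° − E)/0.0592 = 2(0.16 − 0.117)/0.0592 = 1.453, so Q = 28.4.
With Q = [Fe²⁺]/[Co²⁺] and the known concentrations, [Fe²⁺] in the numerator gives [Fe²⁺] = 0.0085 M.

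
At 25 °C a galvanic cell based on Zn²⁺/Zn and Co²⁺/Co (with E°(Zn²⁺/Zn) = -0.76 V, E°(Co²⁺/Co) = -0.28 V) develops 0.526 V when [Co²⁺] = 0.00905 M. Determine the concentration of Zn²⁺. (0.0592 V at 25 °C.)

From the Nernst equation, log Q = n(E° − E)/0.0592 = 2(0.48 − 0.526)/0.0592 = -1.554, so Q = 0.0279.
With Q = [Zn²⁺]/[Co²⁺] and the known concentrations, [Zn²⁺] in the numerator gives [Zn²⁺] = 2.5 × 10^-4 M.

2.5 × 10^-4 M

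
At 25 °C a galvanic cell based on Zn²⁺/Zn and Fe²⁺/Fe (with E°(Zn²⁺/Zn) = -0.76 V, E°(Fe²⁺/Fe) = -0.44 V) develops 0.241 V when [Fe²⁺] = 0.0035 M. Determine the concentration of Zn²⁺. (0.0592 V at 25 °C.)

From the Nernst equation, log Q = n(E° − E)/0.0592 = 2(0.32 − 0.241)/0.0592 = 2.669, so Q = 467.
With Q = [Zn²⁺]/[Fe²⁺] and the known concentrations, [Zn²⁺] in the numerator gives [Zn²⁺] = 1.6 M.

1.6 M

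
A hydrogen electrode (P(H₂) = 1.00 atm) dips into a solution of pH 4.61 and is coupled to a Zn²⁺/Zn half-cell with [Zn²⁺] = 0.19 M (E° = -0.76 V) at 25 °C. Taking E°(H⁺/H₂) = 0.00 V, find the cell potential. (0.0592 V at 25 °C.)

0.51 V

The hydrogen couple is the cathode, so E°_cell = 0.76 V; n = 2.
[H⁺] = 10^(−4.61) = 2.5 × 10^-5 M, and Q = [Zn²⁺]·P(H₂) / [H⁺]^2 = 3.15 × 10^8.
E = E° − (0.0592/2) log Q = 0.76 − (0.0592/2)(8.499) = 0.508 V.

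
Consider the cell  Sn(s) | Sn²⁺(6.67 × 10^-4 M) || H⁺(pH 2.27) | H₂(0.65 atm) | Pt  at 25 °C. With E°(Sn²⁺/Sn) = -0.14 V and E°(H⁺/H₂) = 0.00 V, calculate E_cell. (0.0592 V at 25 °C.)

0.11 V

The hydrogen couple is the cathode, so E°_cell = 0.14 V; n = 2.
[H⁺] = 10^(−2.27) = 0.0054 M, and Q = [Sn²⁺]·P(H₂) / [H⁺]^2 = 15.0.
E = E° − (0.0592/2) log Q = 0.14 − (0.0592/2)(1.177) = 0.105 V.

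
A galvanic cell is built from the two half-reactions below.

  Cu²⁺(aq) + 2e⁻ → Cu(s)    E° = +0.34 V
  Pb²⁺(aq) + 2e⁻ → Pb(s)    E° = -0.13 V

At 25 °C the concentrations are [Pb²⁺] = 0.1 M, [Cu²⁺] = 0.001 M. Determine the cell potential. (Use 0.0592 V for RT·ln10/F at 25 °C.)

0.411 V

The Cu²⁺/Cu couple has the higher reduction potential and acts as the cathode, so E°_cell = +0.34 − (-0.13) = 0.47 V.
Balancing electrons gives n = 2; the reaction quotient is Q = [Pb²⁺]/[Cu²⁺] = 100.
At 25 °C, E = E° − (0.0592/n) log Q = 0.47 − (0.0592/2)(2.000) = 0.470 − 0.059 = 0.411 V.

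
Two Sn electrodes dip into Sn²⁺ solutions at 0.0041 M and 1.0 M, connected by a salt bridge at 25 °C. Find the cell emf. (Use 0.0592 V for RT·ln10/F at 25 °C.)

Both half-cells are Sn²⁺/Sn, so E°_cell = 0. The concentrated side is the cathode; the cell reaction moves Sn²⁺ from high to low concentration with n = 2.
Q = [Sn²⁺]_dilute/[Sn²⁺]_conc = 0.0041/1.0 = 0.00410.
E = 0 − (0.0592/2) log Q = −(0.0592/2)(-2.387) = 0.0707 V.

0.071 V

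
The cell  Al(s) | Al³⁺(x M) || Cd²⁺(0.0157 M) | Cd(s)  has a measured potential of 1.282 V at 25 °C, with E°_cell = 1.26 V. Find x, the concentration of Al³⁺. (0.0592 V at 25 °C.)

1.5 × 10^-4 M

From the Nernst equation, log Q = n(E° − E)/0.0592 = 6(1.26 − 1.282)/0.0592 = -2.230, so Q = 0.00589.
With Q = [Al³⁺]^2/[Cd²⁺]^3 and the known concentrations, [Al³⁺]^2 in the numerator gives [Al³⁺] = 1.5 × 10^-4 M.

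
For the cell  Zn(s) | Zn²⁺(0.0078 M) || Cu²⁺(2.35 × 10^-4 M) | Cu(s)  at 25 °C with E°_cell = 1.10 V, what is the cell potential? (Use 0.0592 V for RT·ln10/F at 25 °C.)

1.05 V

Balancing electrons gives n = 2; the reaction quotient is Q = [Zn²⁺]/[Cu²⁺] = 33.2.
At 25 °C, E = E° − (0.0592/n) log Q = 1.10 − (0.0592/2)(1.521) = 1.100 − 0.045 = 1.055 V.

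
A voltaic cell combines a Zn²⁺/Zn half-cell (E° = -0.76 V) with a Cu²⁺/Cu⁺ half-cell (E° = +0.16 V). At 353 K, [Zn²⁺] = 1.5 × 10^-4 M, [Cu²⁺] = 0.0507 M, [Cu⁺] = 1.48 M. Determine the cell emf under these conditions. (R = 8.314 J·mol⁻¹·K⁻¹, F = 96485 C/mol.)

0.951 V

The Cu²⁺/Cu⁺ couple has the higher reduction potential and acts as the cathode, so E°_cell = +0.16 − (-0.76) = 0.92 V.
Balancing electrons gives n = 2; the reaction quotient is Q = [Zn²⁺]·[Cu⁺]^2/[Cu²⁺]^2 = 0.128.
E = E° − (RT/nF) ln Q = 0.92 − (8.314×353)/(2×96485) × (-2.057) = 0.920 + 0.031 = 0.951 V.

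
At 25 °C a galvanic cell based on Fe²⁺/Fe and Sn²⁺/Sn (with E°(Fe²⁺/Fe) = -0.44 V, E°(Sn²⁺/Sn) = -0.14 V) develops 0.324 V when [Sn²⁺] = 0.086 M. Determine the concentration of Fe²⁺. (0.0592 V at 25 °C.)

0.013 M

From the Nernst equation, log Q = n(E° − E)/0.0592 = 2(0.30 − 0.324)/0.0592 = -0.811, so Q = 0.155.
With Q = [Fe²⁺]/[Sn²⁺] and the known concentrations, [Fe²⁺] in the numerator gives [Fe²⁺] = 0.013 M.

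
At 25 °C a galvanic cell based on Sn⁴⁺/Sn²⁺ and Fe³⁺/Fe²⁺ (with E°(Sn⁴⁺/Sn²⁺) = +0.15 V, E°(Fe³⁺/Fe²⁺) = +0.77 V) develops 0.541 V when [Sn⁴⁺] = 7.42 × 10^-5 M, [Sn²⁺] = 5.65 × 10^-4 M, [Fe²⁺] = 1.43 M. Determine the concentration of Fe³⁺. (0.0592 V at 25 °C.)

0.024 M

From the Nernst equation, log Q = n(E° − E)/0.0592 = 2(0.62 − 0.541)/0.0592 = 2.669, so Q = 467.
With Q = [Sn⁴⁺]·[Fe²⁺]^2/([Sn²⁺]·[Fe³⁺]^2) and the known concentrations, [Fe³⁺]^2 in the denominator gives [Fe³⁺] = 0.024 M.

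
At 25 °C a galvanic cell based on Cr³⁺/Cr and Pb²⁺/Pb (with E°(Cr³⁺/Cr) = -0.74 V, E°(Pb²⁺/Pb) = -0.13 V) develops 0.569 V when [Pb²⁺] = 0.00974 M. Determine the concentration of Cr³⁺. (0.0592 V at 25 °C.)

From the Nernst equation, log Q = n(E° − E)/0.0592 = 6(0.61 − 0.569)/0.0592 = 4.155, so Q = 1.43 × 10^4.
With Q = [Cr³⁺]^2/[Pb²⁺]^3 and the known concentrations, [Cr³⁺]^2 in the numerator gives [Cr³⁺] = 0.11 M.

0.11 M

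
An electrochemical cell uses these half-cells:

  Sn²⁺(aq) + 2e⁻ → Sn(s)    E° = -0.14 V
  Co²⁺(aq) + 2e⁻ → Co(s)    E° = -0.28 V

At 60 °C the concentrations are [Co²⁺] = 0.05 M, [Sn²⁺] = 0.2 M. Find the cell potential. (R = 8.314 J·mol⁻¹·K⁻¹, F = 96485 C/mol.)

0.160 V

The Sn²⁺/Sn couple has the higher reduction potential and acts as the cathode, so E°_cell = -0.14 − (-0.28) = 0.14 V.
Balancing electrons gives n = 2; the reaction quotient is Q = [Co²⁺]/[Sn²⁺] = 0.250.
E = E° − (RT/nF) ln Q = 0.14 − (8.314×333)/(2×96485) × (-1.386) = 0.140 + 0.020 = 0.160 V.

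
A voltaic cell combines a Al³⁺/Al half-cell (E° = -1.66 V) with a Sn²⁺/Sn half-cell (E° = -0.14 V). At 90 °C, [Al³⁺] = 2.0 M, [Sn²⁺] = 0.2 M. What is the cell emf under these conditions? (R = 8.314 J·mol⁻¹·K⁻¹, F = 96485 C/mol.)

The Sn²⁺/Sn couple has the higher reduction potential and acts as the cathode, so E°_cell = -0.14 − (-1.66) = 1.52 V.
Balancing electrons gives n = 6; the reaction quotient is Q = [Al³⁺]^2/[Sn²⁺]^3 = 500.
E = E° − (RT/nF) ln Q = 1.52 − (8.314×363)/(6×96485) × (6.215) = 1.520 − 0.032 = 1.488 V.

1.49 V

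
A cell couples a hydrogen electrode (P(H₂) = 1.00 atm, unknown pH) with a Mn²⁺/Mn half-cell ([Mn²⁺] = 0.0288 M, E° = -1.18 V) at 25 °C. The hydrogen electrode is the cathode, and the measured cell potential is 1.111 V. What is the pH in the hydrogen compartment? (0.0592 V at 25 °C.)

pH = 1.94

E°_cell = 1.18 V and n = 2.
log Q = n(E° − E)/0.0592 = 2×(1.18 − 1.111)/0.0592 = 2.331.
With Q = [Mn²⁺]·P(H₂) / [H⁺]^2, solving for [H⁺] gives log[H⁺] = -1.936, so pH = 1.94.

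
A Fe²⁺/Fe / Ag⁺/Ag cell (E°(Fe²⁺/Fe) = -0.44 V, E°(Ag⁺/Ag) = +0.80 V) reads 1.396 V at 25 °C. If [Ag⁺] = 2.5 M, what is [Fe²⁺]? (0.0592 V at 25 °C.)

From the Nernst equation, log Q = n(E° − E)/0.0592 = 2(1.24 − 1.396)/0.0592 = -5.270, so Q = 5.37 × 10^-6.
With Q = [Fe²⁺]/[Ag⁺]^2 and the known concentrations, [Fe²⁺] in the numerator gives [Fe²⁺] = 3.4 × 10^-5 M.

3.4 × 10^-5 M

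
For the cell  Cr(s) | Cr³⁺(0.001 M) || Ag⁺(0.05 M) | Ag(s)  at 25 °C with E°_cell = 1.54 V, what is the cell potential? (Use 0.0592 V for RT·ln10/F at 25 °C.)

Balancing electrons gives n = 3; the reaction quotient is Q = [Cr³⁺]/[Ag⁺]^3 = 8.00.
At 25 °C, E = E° − (0.0592/n) log Q = 1.54 − (0.0592/3)(0.903) = 1.540 − 0.018 = 1.522 V.

1.52 V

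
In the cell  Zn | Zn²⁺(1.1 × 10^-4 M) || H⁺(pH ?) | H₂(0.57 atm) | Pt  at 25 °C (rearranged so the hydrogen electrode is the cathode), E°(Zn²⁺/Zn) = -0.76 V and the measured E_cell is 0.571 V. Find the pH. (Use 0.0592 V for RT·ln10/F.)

pH = 5.29

E°_cell = 0.76 V and n = 2.
log Q = n(E° − E)/0.0592 = 2×(0.76 − 0.571)/0.0592 = 6.385.
With Q = [Zn²⁺]·P(H₂) / [H⁺]^2, solving for [H⁺] gives log[H⁺] = -5.294, so pH = 5.29.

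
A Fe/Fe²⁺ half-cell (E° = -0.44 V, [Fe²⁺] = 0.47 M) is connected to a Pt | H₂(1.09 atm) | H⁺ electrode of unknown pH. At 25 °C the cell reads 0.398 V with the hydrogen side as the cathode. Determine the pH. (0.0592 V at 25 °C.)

pH = 0.85

E°_cell = 0.44 V and n = 2.
log Q = n(E° − E)/0.0592 = 2×(0.44 − 0.398)/0.0592 = 1.419.
With Q = [Fe²⁺]·P(H₂) / [H⁺]^2, solving for [H⁺] gives log[H⁺] = -0.855, so pH = 0.85.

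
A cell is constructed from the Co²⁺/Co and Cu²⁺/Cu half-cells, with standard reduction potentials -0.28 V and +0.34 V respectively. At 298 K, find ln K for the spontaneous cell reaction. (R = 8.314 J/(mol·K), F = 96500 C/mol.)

E°_cell = +0.34 − (-0.28) = 0.62 V, with n = 2 electrons transferred.
At equilibrium E = 0, so the Nernst equation gives ln K = nFE°/RT = (2)(96500)(0.62)/((8.314)(298)) = 48.30.

ln K = 48.3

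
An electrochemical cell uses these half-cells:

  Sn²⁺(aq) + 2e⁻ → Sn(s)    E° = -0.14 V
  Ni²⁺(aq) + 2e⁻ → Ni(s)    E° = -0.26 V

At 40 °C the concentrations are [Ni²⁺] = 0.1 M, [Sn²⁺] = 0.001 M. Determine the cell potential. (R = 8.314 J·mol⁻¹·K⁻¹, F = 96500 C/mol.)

0.058 V

The Sn²⁺/Sn couple has the higher reduction potential and acts as the cathode, so E°_cell = -0.14 − (-0.26) = 0.12 V.
Balancing electrons gives n = 2; the reaction quotient is Q = [Ni²⁺]/[Sn²⁺] = 100.
E = E° − (RT/nF) ln Q = 0.12 − (8.314×313)/(2×96500) × (4.605) = 0.120 − 0.062 = 0.058 V.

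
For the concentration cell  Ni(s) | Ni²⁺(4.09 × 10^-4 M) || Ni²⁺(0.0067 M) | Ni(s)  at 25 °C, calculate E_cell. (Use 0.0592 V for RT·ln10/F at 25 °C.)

0.036 V

Both half-cells are Ni²⁺/Ni, so E°_cell = 0. The concentrated side is the cathode; the cell reaction moves Ni²⁺ from high to low concentration with n = 2.
Q = [Ni²⁺]_dilute/[Ni²⁺]_conc = 4.09 × 10^-4/0.0067 = 0.0610.
E = 0 − (0.0592/2) log Q = −(0.0592/2)(-1.214) = 0.0359 V.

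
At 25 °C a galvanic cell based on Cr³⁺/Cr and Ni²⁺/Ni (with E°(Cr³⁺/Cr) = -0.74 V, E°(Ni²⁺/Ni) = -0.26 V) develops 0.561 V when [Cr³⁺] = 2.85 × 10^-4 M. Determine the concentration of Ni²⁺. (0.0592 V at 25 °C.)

From the Nernst equation, log Q = n(E° − E)/0.0592 = 6(0.48 − 0.561)/0.0592 = -8.209, so Q = 6.17 × 10^-9.
With Q = [Cr³⁺]^2/[Ni²⁺]^3 and the known concentrations, [Ni²⁺]^3 in the denominator gives [Ni²⁺] = 2.4 M.

2.4 M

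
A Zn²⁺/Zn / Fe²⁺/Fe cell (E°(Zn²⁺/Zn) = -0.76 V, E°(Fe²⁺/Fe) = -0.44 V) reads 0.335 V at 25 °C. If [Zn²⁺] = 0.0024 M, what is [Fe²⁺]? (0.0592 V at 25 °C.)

0.0077 M

From the Nernst equation, log Q = n(E° − E)/0.0592 = 2(0.32 − 0.335)/0.0592 = -0.507, so Q = 0.311.
With Q = [Zn²⁺]/[Fe²⁺] and the known concentrations, [Fe²⁺] in the denominator gives [Fe²⁺] = 0.0077 M.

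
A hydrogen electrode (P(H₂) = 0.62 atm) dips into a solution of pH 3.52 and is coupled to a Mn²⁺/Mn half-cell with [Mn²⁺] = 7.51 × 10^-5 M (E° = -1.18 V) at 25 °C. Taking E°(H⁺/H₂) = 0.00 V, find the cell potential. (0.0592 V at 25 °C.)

1.10 V

The hydrogen couple is the cathode, so E°_cell = 1.18 V; n = 2.
[H⁺] = 10^(−3.52) = 3 × 10^-4 M, and Q = [Mn²⁺]·P(H₂) / [H⁺]^2 = 511.
E = E° − (0.0592/2) log Q = 1.18 − (0.0592/2)(2.708) = 1.100 V.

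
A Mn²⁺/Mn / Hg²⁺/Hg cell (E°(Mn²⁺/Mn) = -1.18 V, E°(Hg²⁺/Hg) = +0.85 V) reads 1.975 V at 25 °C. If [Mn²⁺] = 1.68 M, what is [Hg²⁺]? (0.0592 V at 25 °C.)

From the Nernst equation, log Q = n(E° − E)/0.0592 = 2(2.03 − 1.975)/0.0592 = 1.858, so Q = 72.1.
With Q = [Mn²⁺]/[Hg²⁺] and the known concentrations, [Hg²⁺] in the denominator gives [Hg²⁺] = 0.023 M.

0.023 M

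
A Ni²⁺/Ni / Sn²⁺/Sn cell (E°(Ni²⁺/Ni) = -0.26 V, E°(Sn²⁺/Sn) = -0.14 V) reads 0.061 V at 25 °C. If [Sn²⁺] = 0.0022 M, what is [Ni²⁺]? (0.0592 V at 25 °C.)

From the Nernst equation, log Q = n(E° − E)/0.0592 = 2(0.12 − 0.061)/0.0592 = 1.993, so Q = 98.5.
With Q = [Ni²⁺]/[Sn²⁺] and the known concentrations, [Ni²⁺] in the numerator gives [Ni²⁺] = 0.22 M.

0.22 M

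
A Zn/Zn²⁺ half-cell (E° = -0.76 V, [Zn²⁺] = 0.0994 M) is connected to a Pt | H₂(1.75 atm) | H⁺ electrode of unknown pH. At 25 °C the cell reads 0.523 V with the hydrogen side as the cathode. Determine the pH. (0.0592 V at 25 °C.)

pH = 4.38

E°_cell = 0.76 V and n = 2.
log Q = n(E° − E)/0.0592 = 2×(0.76 − 0.523)/0.0592 = 8.007.
With Q = [Zn²⁺]·P(H₂) / [H⁺]^2, solving for [H⁺] gives log[H⁺] = -4.383, so pH = 4.38.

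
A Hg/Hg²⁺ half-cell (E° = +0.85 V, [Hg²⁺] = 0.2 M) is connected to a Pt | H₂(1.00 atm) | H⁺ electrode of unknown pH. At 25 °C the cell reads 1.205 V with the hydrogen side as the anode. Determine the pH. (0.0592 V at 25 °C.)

E°_cell = 0.85 V and n = 2.
log Q = n(E° − E)/0.0592 = 2×(0.85 − 1.205)/0.0592 = -11.993.
With Q = [H⁺]^2 / ([Hg²⁺]·P(H₂)), solving for [H⁺] gives log[H⁺] = -6.346, so pH = 6.35.

pH = 6.35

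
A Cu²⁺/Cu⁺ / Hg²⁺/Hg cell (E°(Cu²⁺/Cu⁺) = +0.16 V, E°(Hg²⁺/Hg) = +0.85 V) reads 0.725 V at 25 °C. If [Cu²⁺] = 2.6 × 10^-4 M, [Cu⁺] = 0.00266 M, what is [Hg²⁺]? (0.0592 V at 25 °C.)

From the Nernst equation, log Q = n(E° − E)/0.0592 = 2(0.69 − 0.725)/0.0592 = -1.182, so Q = 0.0657.
With Q = [Cu²⁺]^2/([Cu⁺]^2·[Hg²⁺]) and the known concentrations, [Hg²⁺] in the denominator gives [Hg²⁺] = 0.15 M.

0.15 M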